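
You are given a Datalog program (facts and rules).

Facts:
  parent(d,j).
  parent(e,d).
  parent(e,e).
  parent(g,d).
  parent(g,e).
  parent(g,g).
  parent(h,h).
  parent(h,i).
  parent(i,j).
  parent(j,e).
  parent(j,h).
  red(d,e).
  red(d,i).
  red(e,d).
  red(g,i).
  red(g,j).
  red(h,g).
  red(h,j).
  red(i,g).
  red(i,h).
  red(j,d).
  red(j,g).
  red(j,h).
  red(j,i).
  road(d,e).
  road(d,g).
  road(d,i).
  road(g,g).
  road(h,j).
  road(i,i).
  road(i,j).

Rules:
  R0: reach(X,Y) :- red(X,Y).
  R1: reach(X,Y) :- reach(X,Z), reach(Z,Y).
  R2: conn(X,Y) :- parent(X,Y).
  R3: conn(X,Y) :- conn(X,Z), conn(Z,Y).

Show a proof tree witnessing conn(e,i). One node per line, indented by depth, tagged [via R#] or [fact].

conn(e,i)  [via R3]
  conn(e,j)  [via R3]
    conn(e,d)  [via R2]
      parent(e,d)  [fact]
    conn(d,j)  [via R2]
      parent(d,j)  [fact]
  conn(j,i)  [via R3]
    conn(j,h)  [via R2]
      parent(j,h)  [fact]
    conn(h,i)  [via R2]
      parent(h,i)  [fact]

round 1: derive conn(d,j) via R2 from parent(d,j)
round 1: derive conn(e,d) via R2 from parent(e,d)
round 1: derive conn(e,e) via R2 from parent(e,e)
round 1: derive conn(g,d) via R2 from parent(g,d)
round 1: derive conn(g,e) via R2 from parent(g,e)
round 1: derive conn(g,g) via R2 from parent(g,g)
round 1: derive conn(h,h) via R2 from parent(h,h)
round 1: derive conn(h,i) via R2 from parent(h,i)
round 1: derive conn(i,j) via R2 from parent(i,j)
round 1: derive conn(j,e) via R2 from parent(j,e)
round 1: derive conn(j,h) via R2 from parent(j,h)
round 2: derive conn(d,e) via R3 from conn(d,j), conn(j,e)
round 2: derive conn(d,h) via R3 from conn(d,j), conn(j,h)
round 2: derive conn(e,j) via R3 from conn(e,d), conn(d,j)
round 2: derive conn(g,j) via R3 from conn(g,d), conn(d,j)
round 2: derive conn(h,j) via R3 from conn(h,i), conn(i,j)
round 2: derive conn(i,e) via R3 from conn(i,j), conn(j,e)
round 2: derive conn(i,h) via R3 from conn(i,j), conn(j,h)
round 2: derive conn(j,d) via R3 from conn(j,e), conn(e,d)
round 2: derive conn(j,i) via R3 from conn(j,h), conn(h,i)
round 3: derive conn(d,d) via R3 from conn(d,e), conn(e,d)
round 3: derive conn(d,i) via R3 from conn(d,h), conn(h,i)
round 3: derive conn(e,h) via R3 from conn(e,d), conn(d,h)
round 3: derive conn(e,i) via R3 from conn(e,j), conn(j,i)
round 3: derive conn(g,h) via R3 from conn(g,d), conn(d,h)
round 3: derive conn(g,i) via R3 from conn(g,j), conn(j,i)
round 3: derive conn(h,d) via R3 from conn(h,j), conn(j,d)
round 3: derive conn(h,e) via R3 from conn(h,i), conn(i,e)
round 3: derive conn(i,d) via R3 from conn(i,e), conn(e,d)
round 3: derive conn(i,i) via R3 from conn(i,h), conn(h,i)
round 3: derive conn(j,j) via R3 from conn(j,d), conn(d,j)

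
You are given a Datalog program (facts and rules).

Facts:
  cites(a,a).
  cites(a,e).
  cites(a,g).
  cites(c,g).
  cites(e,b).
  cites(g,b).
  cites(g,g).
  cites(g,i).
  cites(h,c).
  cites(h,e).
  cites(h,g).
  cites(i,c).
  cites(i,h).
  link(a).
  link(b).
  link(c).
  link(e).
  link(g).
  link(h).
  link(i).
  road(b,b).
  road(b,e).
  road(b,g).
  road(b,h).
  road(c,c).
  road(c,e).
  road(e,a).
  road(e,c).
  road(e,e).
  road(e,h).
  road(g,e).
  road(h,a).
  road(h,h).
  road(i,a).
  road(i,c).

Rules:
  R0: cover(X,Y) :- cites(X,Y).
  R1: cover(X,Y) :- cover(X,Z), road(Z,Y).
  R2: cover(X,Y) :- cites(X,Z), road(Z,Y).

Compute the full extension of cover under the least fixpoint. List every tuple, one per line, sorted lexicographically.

round 1: derive cover(a,a) via R0 from cites(a,a)
round 1: derive cover(a,e) via R0 from cites(a,e)
round 1: derive cover(a,g) via R0 from cites(a,g)
round 1: derive cover(c,g) via R0 from cites(c,g)
round 1: derive cover(e,b) via R0 from cites(e,b)
round 1: derive cover(g,b) via R0 from cites(g,b)
round 1: derive cover(g,g) via R0 from cites(g,g)
round 1: derive cover(g,i) via R0 from cites(g,i)
round 1: derive cover(h,c) via R0 from cites(h,c)
round 1: derive cover(h,e) via R0 from cites(h,e)
round 1: derive cover(h,g) via R0 from cites(h,g)
round 1: derive cover(i,c) via R0 from cites(i,c)
round 1: derive cover(i,h) via R0 from cites(i,h)
round 1: derive cover(a,c) via R2 from cites(a,e), road(e,c)
round 1: derive cover(a,h) via R2 from cites(a,e), road(e,h)
round 1: derive cover(c,e) via R2 from cites(c,g), road(g,e)
round 1: derive cover(e,e) via R2 from cites(e,b), road(b,e)
round 1: derive cover(e,g) via R2 from cites(e,b), road(b,g)
round 1: derive cover(e,h) via R2 from cites(e,b), road(b,h)
round 1: derive cover(g,a) via R2 from cites(g,i), road(i,a)
round 1: derive cover(g,c) via R2 from cites(g,i), road(i,c)
round 1: derive cover(g,e) via R2 from cites(g,b), road(b,e)
round 1: derive cover(g,h) via R2 from cites(g,b), road(b,h)
round 1: derive cover(h,a) via R2 from cites(h,e), road(e,a)
round 1: derive cover(h,h) via R2 from cites(h,e), road(e,h)
round 1: derive cover(i,a) via R2 from cites(i,h), road(h,a)
round 1: derive cover(i,e) via R2 from cites(i,c), road(c,e)
round 2: derive cover(c,a) via R1 from cover(c,e), road(e,a)
round 2: derive cover(c,c) via R1 from cover(c,e), road(e,c)
round 2: derive cover(c,h) via R1 from cover(c,e), road(e,h)
round 2: derive cover(e,a) via R1 from cover(e,e), road(e,a)
round 2: derive cover(e,c) via R1 from cover(e,e), road(e,c)

cover(a,a)
cover(a,c)
cover(a,e)
cover(a,g)
cover(a,h)
cover(c,a)
cover(c,c)
cover(c,e)
cover(c,g)
cover(c,h)
cover(e,a)
cover(e,b)
cover(e,c)
cover(e,e)
cover(e,g)
cover(e,h)
cover(g,a)
cover(g,b)
cover(g,c)
cover(g,e)
cover(g,g)
cover(g,h)
cover(g,i)
cover(h,a)
cover(h,c)
cover(h,e)
cover(h,g)
cover(h,h)
cover(i,a)
cover(i,c)
cover(i,e)
cover(i,h)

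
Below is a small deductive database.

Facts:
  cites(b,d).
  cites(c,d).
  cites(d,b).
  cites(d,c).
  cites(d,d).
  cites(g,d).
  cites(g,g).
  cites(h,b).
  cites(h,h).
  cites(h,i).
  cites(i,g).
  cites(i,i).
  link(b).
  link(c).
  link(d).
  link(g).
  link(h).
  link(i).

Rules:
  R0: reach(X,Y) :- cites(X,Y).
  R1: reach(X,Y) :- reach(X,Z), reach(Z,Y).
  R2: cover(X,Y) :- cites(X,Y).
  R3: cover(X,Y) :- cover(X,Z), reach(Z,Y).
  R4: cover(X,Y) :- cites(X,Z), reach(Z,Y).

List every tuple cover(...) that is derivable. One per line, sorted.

cover(b,b)
cover(b,c)
cover(b,d)
cover(c,b)
cover(c,c)
cover(c,d)
cover(d,b)
cover(d,c)
cover(d,d)
cover(g,b)
cover(g,c)
cover(g,d)
cover(g,g)
cover(h,b)
cover(h,c)
cover(h,d)
cover(h,g)
cover(h,h)
cover(h,i)
cover(i,b)
cover(i,c)
cover(i,d)
cover(i,g)
cover(i,i)

round 1: derive reach(b,d) via R0 from cites(b,d)
round 1: derive reach(c,d) via R0 from cites(c,d)
round 1: derive reach(d,b) via R0 from cites(d,b)
round 1: derive reach(d,c) via R0 from cites(d,c)
round 1: derive reach(d,d) via R0 from cites(d,d)
round 1: derive reach(g,d) via R0 from cites(g,d)
round 1: derive reach(g,g) via R0 from cites(g,g)
round 1: derive reach(h,b) via R0 from cites(h,b)
round 1: derive reach(h,h) via R0 from cites(h,h)
round 1: derive reach(h,i) via R0 from cites(h,i)
round 1: derive reach(i,g) via R0 from cites(i,g)
round 1: derive reach(i,i) via R0 from cites(i,i)
round 1: derive cover(b,d) via R2 from cites(b,d)
round 1: derive cover(c,d) via R2 from cites(c,d)
round 1: derive cover(d,b) via R2 from cites(d,b)
round 1: derive cover(d,c) via R2 from cites(d,c)
round 1: derive cover(d,d) via R2 from cites(d,d)
round 1: derive cover(g,d) via R2 from cites(g,d)
round 1: derive cover(g,g) via R2 from cites(g,g)
round 1: derive cover(h,b) via R2 from cites(h,b)
round 1: derive cover(h,h) via R2 from cites(h,h)
round 1: derive cover(h,i) via R2 from cites(h,i)
round 1: derive cover(i,g) via R2 from cites(i,g)
round 1: derive cover(i,i) via R2 from cites(i,i)
round 2: derive reach(b,b) via R1 from reach(b,d), reach(d,b)
round 2: derive reach(b,c) via R1 from reach(b,d), reach(d,c)
round 2: derive reach(c,b) via R1 from reach(c,d), reach(d,b)
round 2: derive reach(c,c) via R1 from reach(c,d), reach(d,c)
round 2: derive reach(g,b) via R1 from reach(g,d), reach(d,b)
round 2: derive reach(g,c) via R1 from reach(g,d), reach(d,c)
round 2: derive reach(h,d) via R1 from reach(h,b), reach(b,d)
round 2: derive reach(h,g) via R1 from reach(h,i), reach(i,g)
round 2: derive reach(i,d) via R1 from reach(i,g), reach(g,d)
round 2: derive cover(b,b) via R3 from cover(b,d), reach(d,b)
round 2: derive cover(b,c) via R3 from cover(b,d), reach(d,c)
round 2: derive cover(c,b) via R3 from cover(c,d), reach(d,b)
round 2: derive cover(c,c) via R3 from cover(c,d), reach(d,c)
round 2: derive cover(g,b) via R3 from cover(g,d), reach(d,b)
round 2: derive cover(g,c) via R3 from cover(g,d), reach(d,c)
round 2: derive cover(h,d) via R3 from cover(h,b), reach(b,d)
round 2: derive cover(h,g) via R3 from cover(h,i), reach(i,g)
round 2: derive cover(i,d) via R3 from cover(i,g), reach(g,d)
round 3: derive reach(h,c) via R1 from reach(h,b), reach(b,c)
round 3: derive reach(i,b) via R1 from reach(i,d), reach(d,b)
round 3: derive reach(i,c) via R1 from reach(i,d), reach(d,c)
round 3: derive cover(h,c) via R3 from cover(h,b), reach(b,c)
round 3: derive cover(i,b) via R3 from cover(i,d), reach(d,b)
round 3: derive cover(i,c) via R3 from cover(i,d), reach(d,c)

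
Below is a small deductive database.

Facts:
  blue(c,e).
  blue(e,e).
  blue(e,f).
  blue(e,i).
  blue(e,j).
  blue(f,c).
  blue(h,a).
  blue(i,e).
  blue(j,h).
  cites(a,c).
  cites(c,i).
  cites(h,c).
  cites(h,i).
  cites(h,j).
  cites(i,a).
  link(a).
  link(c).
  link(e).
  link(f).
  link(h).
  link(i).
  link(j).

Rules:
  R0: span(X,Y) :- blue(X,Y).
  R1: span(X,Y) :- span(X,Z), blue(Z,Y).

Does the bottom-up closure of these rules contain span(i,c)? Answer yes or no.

yes

round 1: derive span(c,e) via R0 from blue(c,e)
round 1: derive span(e,e) via R0 from blue(e,e)
round 1: derive span(e,f) via R0 from blue(e,f)
round 1: derive span(e,i) via R0 from blue(e,i)
round 1: derive span(e,j) via R0 from blue(e,j)
round 1: derive span(f,c) via R0 from blue(f,c)
round 1: derive span(h,a) via R0 from blue(h,a)
round 1: derive span(i,e) via R0 from blue(i,e)
round 1: derive span(j,h) via R0 from blue(j,h)
round 2: derive span(c,f) via R1 from span(c,e), blue(e,f)
round 2: derive span(c,i) via R1 from span(c,e), blue(e,i)
round 2: derive span(c,j) via R1 from span(c,e), blue(e,j)
round 2: derive span(e,c) via R1 from span(e,f), blue(f,c)
round 2: derive span(e,h) via R1 from span(e,j), blue(j,h)
round 2: derive span(f,e) via R1 from span(f,c), blue(c,e)
round 2: derive span(i,f) via R1 from span(i,e), blue(e,f)
round 2: derive span(i,i) via R1 from span(i,e), blue(e,i)
round 2: derive span(i,j) via R1 from span(i,e), blue(e,j)
round 2: derive span(j,a) via R1 from span(j,h), blue(h,a)
round 3: derive span(c,c) via R1 from span(c,f), blue(f,c)
round 3: derive span(c,h) via R1 from span(c,j), blue(j,h)
round 3: derive span(e,a) via R1 from span(e,h), blue(h,a)
round 3: derive span(f,f) via R1 from span(f,e), blue(e,f)
round 3: derive span(f,i) via R1 from span(f,e), blue(e,i)
round 3: derive span(f,j) via R1 from span(f,e), blue(e,j)
round 3: derive span(i,c) via R1 from span(i,f), blue(f,c)
round 3: derive span(i,h) via R1 from span(i,j), blue(j,h)
round 4: derive span(c,a) via R1 from span(c,h), blue(h,a)
round 4: derive span(f,h) via R1 from span(f,j), blue(j,h)
round 4: derive span(i,a) via R1 from span(i,h), blue(h,a)
round 5: derive span(f,a) via R1 from span(f,h), blue(h,a)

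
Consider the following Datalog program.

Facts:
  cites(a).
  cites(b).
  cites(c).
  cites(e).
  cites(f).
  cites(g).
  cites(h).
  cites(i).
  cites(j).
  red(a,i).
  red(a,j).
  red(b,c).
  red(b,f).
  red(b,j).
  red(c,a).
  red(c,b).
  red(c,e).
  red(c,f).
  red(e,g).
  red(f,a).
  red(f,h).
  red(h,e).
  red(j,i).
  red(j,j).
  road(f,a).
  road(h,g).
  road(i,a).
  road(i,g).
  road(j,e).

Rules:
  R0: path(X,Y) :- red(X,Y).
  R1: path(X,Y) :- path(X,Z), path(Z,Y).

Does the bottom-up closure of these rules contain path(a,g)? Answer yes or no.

round 1: derive path(a,i) via R0 from red(a,i)
round 1: derive path(a,j) via R0 from red(a,j)
round 1: derive path(b,c) via R0 from red(b,c)
round 1: derive path(b,f) via R0 from red(b,f)
round 1: derive path(b,j) via R0 from red(b,j)
round 1: derive path(c,a) via R0 from red(c,a)
round 1: derive path(c,b) via R0 from red(c,b)
round 1: derive path(c,e) via R0 from red(c,e)
round 1: derive path(c,f) via R0 from red(c,f)
round 1: derive path(e,g) via R0 from red(e,g)
round 1: derive path(f,a) via R0 from red(f,a)
round 1: derive path(f,h) via R0 from red(f,h)
round 1: derive path(h,e) via R0 from red(h,e)
round 1: derive path(j,i) via R0 from red(j,i)
round 1: derive path(j,j) via R0 from red(j,j)
round 2: derive path(b,a) via R1 from path(b,c), path(c,a)
round 2: derive path(b,b) via R1 from path(b,c), path(c,b)
round 2: derive path(b,e) via R1 from path(b,c), path(c,e)
round 2: derive path(b,h) via R1 from path(b,f), path(f,h)
round 2: derive path(b,i) via R1 from path(b,j), path(j,i)
round 2: derive path(c,c) via R1 from path(c,b), path(b,c)
round 2: derive path(c,g) via R1 from path(c,e), path(e,g)
round 2: derive path(c,h) via R1 from path(c,f), path(f,h)
round 2: derive path(c,i) via R1 from path(c,a), path(a,i)
round 2: derive path(c,j) via R1 from path(c,a), path(a,j)
round 2: derive path(f,e) via R1 from path(f,h), path(h,e)
round 2: derive path(f,i) via R1 from path(f,a), path(a,i)
round 2: derive path(f,j) via R1 from path(f,a), path(a,j)
round 2: derive path(h,g) via R1 from path(h,e), path(e,g)
round 3: derive path(b,g) via R1 from path(b,c), path(c,g)
round 3: derive path(f,g) via R1 from path(f,e), path(e,g)

no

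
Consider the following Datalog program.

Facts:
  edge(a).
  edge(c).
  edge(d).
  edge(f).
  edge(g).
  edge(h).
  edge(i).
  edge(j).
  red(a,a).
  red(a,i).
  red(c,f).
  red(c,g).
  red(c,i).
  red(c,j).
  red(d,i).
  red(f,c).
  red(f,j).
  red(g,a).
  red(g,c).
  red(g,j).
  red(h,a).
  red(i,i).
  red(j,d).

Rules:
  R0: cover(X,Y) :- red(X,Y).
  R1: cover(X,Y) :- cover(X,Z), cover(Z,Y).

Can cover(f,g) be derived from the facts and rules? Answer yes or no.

round 1: derive cover(a,a) via R0 from red(a,a)
round 1: derive cover(a,i) via R0 from red(a,i)
round 1: derive cover(c,f) via R0 from red(c,f)
round 1: derive cover(c,g) via R0 from red(c,g)
round 1: derive cover(c,i) via R0 from red(c,i)
round 1: derive cover(c,j) via R0 from red(c,j)
round 1: derive cover(d,i) via R0 from red(d,i)
round 1: derive cover(f,c) via R0 from red(f,c)
round 1: derive cover(f,j) via R0 from red(f,j)
round 1: derive cover(g,a) via R0 from red(g,a)
round 1: derive cover(g,c) via R0 from red(g,c)
round 1: derive cover(g,j) via R0 from red(g,j)
round 1: derive cover(h,a) via R0 from red(h,a)
round 1: derive cover(i,i) via R0 from red(i,i)
round 1: derive cover(j,d) via R0 from red(j,d)
round 2: derive cover(c,a) via R1 from cover(c,g), cover(g,a)
round 2: derive cover(c,c) via R1 from cover(c,f), cover(f,c)
round 2: derive cover(c,d) via R1 from cover(c,j), cover(j,d)
round 2: derive cover(f,d) via R1 from cover(f,j), cover(j,d)
round 2: derive cover(f,f) via R1 from cover(f,c), cover(c,f)
round 2: derive cover(f,g) via R1 from cover(f,c), cover(c,g)
round 2: derive cover(f,i) via R1 from cover(f,c), cover(c,i)
round 2: derive cover(g,d) via R1 from cover(g,j), cover(j,d)
round 2: derive cover(g,f) via R1 from cover(g,c), cover(c,f)
round 2: derive cover(g,g) via R1 from cover(g,c), cover(c,g)
round 2: derive cover(g,i) via R1 from cover(g,a), cover(a,i)
round 2: derive cover(h,i) via R1 from cover(h,a), cover(a,i)
round 2: derive cover(j,i) via R1 from cover(j,d), cover(d,i)
round 3: derive cover(f,a) via R1 from cover(f,c), cover(c,a)

yes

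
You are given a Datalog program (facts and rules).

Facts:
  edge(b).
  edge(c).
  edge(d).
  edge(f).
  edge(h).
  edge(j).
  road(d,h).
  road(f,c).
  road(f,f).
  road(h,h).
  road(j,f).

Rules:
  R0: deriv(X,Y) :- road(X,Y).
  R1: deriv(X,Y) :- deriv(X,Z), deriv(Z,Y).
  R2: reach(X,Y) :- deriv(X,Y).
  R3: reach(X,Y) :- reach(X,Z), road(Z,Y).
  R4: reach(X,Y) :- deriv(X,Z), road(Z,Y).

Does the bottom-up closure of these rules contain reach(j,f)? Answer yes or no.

round 1: derive deriv(d,h) via R0 from road(d,h)
round 1: derive deriv(f,c) via R0 from road(f,c)
round 1: derive deriv(f,f) via R0 from road(f,f)
round 1: derive deriv(h,h) via R0 from road(h,h)
round 1: derive deriv(j,f) via R0 from road(j,f)
round 2: derive deriv(j,c) via R1 from deriv(j,f), deriv(f,c)
round 2: derive reach(d,h) via R2 from deriv(d,h)
round 2: derive reach(f,c) via R2 from deriv(f,c)
round 2: derive reach(f,f) via R2 from deriv(f,f)
round 2: derive reach(h,h) via R2 from deriv(h,h)
round 2: derive reach(j,f) via R2 from deriv(j,f)
round 2: derive reach(j,c) via R4 from deriv(j,f), road(f,c)

yes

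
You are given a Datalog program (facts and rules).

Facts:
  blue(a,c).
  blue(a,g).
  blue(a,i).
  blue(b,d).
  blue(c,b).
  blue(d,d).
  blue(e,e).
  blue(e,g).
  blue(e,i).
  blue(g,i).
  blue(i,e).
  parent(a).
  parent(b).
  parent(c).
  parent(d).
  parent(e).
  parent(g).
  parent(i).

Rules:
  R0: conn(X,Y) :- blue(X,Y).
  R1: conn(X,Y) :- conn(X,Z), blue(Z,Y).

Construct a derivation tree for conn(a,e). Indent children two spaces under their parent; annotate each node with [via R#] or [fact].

round 1: derive conn(a,c) via R0 from blue(a,c)
round 1: derive conn(a,g) via R0 from blue(a,g)
round 1: derive conn(a,i) via R0 from blue(a,i)
round 1: derive conn(b,d) via R0 from blue(b,d)
round 1: derive conn(c,b) via R0 from blue(c,b)
round 1: derive conn(d,d) via R0 from blue(d,d)
round 1: derive conn(e,e) via R0 from blue(e,e)
round 1: derive conn(e,g) via R0 from blue(e,g)
round 1: derive conn(e,i) via R0 from blue(e,i)
round 1: derive conn(g,i) via R0 from blue(g,i)
round 1: derive conn(i,e) via R0 from blue(i,e)
round 2: derive conn(a,b) via R1 from conn(a,c), blue(c,b)
round 2: derive conn(a,e) via R1 from conn(a,i), blue(i,e)
round 2: derive conn(c,d) via R1 from conn(c,b), blue(b,d)
round 2: derive conn(g,e) via R1 from conn(g,i), blue(i,e)
round 2: derive conn(i,g) via R1 from conn(i,e), blue(e,g)
round 2: derive conn(i,i) via R1 from conn(i,e), blue(e,i)
round 3: derive conn(a,d) via R1 from conn(a,b), blue(b,d)
round 3: derive conn(g,g) via R1 from conn(g,e), blue(e,g)

conn(a,e)  [via R1]
  conn(a,i)  [via R0]
    blue(a,i)  [fact]
  blue(i,e)  [fact]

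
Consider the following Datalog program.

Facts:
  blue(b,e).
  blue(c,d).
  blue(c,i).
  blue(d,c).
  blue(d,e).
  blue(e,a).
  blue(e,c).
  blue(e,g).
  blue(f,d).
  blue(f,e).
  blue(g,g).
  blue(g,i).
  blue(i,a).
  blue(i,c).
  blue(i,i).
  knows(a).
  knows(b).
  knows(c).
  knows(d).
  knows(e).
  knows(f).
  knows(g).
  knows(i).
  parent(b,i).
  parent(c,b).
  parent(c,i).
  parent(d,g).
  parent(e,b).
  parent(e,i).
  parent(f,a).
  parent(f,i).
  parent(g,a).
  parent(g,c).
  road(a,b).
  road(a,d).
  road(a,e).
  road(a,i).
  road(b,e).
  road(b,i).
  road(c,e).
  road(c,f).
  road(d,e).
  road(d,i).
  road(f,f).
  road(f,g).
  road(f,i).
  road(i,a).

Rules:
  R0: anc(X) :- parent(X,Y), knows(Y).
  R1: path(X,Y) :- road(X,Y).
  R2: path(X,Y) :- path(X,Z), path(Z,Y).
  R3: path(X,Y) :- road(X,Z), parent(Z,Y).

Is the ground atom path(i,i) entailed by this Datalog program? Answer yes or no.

yes

round 1: derive path(a,b) via R1 from road(a,b)
round 1: derive path(a,d) via R1 from road(a,d)
round 1: derive path(a,e) via R1 from road(a,e)
round 1: derive path(a,i) via R1 from road(a,i)
round 1: derive path(b,e) via R1 from road(b,e)
round 1: derive path(b,i) via R1 from road(b,i)
round 1: derive path(c,e) via R1 from road(c,e)
round 1: derive path(c,f) via R1 from road(c,f)
round 1: derive path(d,e) via R1 from road(d,e)
round 1: derive path(d,i) via R1 from road(d,i)
round 1: derive path(f,f) via R1 from road(f,f)
round 1: derive path(f,g) via R1 from road(f,g)
round 1: derive path(f,i) via R1 from road(f,i)
round 1: derive path(i,a) via R1 from road(i,a)
round 1: derive path(a,g) via R3 from road(a,d), parent(d,g)
round 1: derive path(b,b) via R3 from road(b,e), parent(e,b)
round 1: derive path(c,a) via R3 from road(c,f), parent(f,a)
round 1: derive path(c,b) via R3 from road(c,e), parent(e,b)
round 1: derive path(c,i) via R3 from road(c,e), parent(e,i)
round 1: derive path(d,b) via R3 from road(d,e), parent(e,b)
round 1: derive path(f,a) via R3 from road(f,f), parent(f,a)
round 1: derive path(f,c) via R3 from road(f,g), parent(g,c)
round 2: derive path(a,a) via R2 from path(a,i), path(i,a)
round 2: derive path(b,a) via R2 from path(b,i), path(i,a)
round 2: derive path(c,c) via R2 from path(c,f), path(f,c)
round 2: derive path(c,d) via R2 from path(c,a), path(a,d)
round 2: derive path(c,g) via R2 from path(c,a), path(a,g)
round 2: derive path(d,a) via R2 from path(d,i), path(i,a)
round 2: derive path(f,b) via R2 from path(f,a), path(a,b)
round 2: derive path(f,d) via R2 from path(f,a), path(a,d)
round 2: derive path(f,e) via R2 from path(f,a), path(a,e)
round 2: derive path(i,b) via R2 from path(i,a), path(a,b)
round 2: derive path(i,d) via R2 from path(i,a), path(a,d)
round 2: derive path(i,e) via R2 from path(i,a), path(a,e)
round 2: derive path(i,g) via R2 from path(i,a), path(a,g)
round 2: derive path(i,i) via R2 from path(i,a), path(a,i)
round 3: derive path(b,d) via R2 from path(b,a), path(a,d)
round 3: derive path(b,g) via R2 from path(b,a), path(a,g)
round 3: derive path(d,d) via R2 from path(d,a), path(a,d)
round 3: derive path(d,g) via R2 from path(d,a), path(a,g)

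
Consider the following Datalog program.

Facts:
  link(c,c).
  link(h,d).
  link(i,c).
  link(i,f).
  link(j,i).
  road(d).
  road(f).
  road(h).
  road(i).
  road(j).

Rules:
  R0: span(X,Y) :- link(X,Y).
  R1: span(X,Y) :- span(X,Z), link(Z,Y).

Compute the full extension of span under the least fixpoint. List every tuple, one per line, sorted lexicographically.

round 1: derive span(c,c) via R0 from link(c,c)
round 1: derive span(h,d) via R0 from link(h,d)
round 1: derive span(i,c) via R0 from link(i,c)
round 1: derive span(i,f) via R0 from link(i,f)
round 1: derive span(j,i) via R0 from link(j,i)
round 2: derive span(j,c) via R1 from span(j,i), link(i,c)
round 2: derive span(j,f) via R1 from span(j,i), link(i,f)

span(c,c)
span(h,d)
span(i,c)
span(i,f)
span(j,c)
span(j,f)
span(j,i)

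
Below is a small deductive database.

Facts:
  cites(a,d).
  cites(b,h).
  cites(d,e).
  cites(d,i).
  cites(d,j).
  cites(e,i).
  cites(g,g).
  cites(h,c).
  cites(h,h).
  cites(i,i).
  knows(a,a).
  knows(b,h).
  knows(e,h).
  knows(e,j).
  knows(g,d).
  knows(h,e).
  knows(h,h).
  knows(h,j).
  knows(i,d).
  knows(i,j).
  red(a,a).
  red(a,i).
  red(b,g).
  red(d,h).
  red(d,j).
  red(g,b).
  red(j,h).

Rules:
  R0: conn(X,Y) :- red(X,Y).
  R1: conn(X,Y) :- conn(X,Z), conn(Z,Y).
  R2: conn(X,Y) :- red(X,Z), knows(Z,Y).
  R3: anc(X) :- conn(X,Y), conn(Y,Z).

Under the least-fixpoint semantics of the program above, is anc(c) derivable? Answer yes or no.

round 1: derive conn(a,a) via R0 from red(a,a)
round 1: derive conn(a,i) via R0 from red(a,i)
round 1: derive conn(b,g) via R0 from red(b,g)
round 1: derive conn(d,h) via R0 from red(d,h)
round 1: derive conn(d,j) via R0 from red(d,j)
round 1: derive conn(g,b) via R0 from red(g,b)
round 1: derive conn(j,h) via R0 from red(j,h)
round 1: derive conn(a,d) via R2 from red(a,i), knows(i,d)
round 1: derive conn(a,j) via R2 from red(a,i), knows(i,j)
round 1: derive conn(b,d) via R2 from red(b,g), knows(g,d)
round 1: derive conn(d,e) via R2 from red(d,h), knows(h,e)
round 1: derive conn(g,h) via R2 from red(g,b), knows(b,h)
round 1: derive conn(j,e) via R2 from red(j,h), knows(h,e)
round 1: derive conn(j,j) via R2 from red(j,h), knows(h,j)
round 2: derive conn(a,e) via R1 from conn(a,d), conn(d,e)
round 2: derive conn(a,h) via R1 from conn(a,d), conn(d,h)
round 2: derive conn(b,b) via R1 from conn(b,g), conn(g,b)
round 2: derive conn(b,e) via R1 from conn(b,d), conn(d,e)
round 2: derive conn(b,h) via R1 from conn(b,d), conn(d,h)
round 2: derive conn(b,j) via R1 from conn(b,d), conn(d,j)
round 2: derive conn(g,d) via R1 from conn(g,b), conn(b,d)
round 2: derive conn(g,g) via R1 from conn(g,b), conn(b,g)
round 2: derive anc(a) via R3 from conn(a,a), conn(a,a)
round 2: derive anc(b) via R3 from conn(b,d), conn(d,e)
round 2: derive anc(d) via R3 from conn(d,j), conn(j,e)
round 2: derive anc(g) via R3 from conn(g,b), conn(b,d)
round 2: derive anc(j) via R3 from conn(j,j), conn(j,e)
round 3: derive conn(g,e) via R1 from conn(g,b), conn(b,e)
round 3: derive conn(g,j) via R1 from conn(g,b), conn(b,j)

no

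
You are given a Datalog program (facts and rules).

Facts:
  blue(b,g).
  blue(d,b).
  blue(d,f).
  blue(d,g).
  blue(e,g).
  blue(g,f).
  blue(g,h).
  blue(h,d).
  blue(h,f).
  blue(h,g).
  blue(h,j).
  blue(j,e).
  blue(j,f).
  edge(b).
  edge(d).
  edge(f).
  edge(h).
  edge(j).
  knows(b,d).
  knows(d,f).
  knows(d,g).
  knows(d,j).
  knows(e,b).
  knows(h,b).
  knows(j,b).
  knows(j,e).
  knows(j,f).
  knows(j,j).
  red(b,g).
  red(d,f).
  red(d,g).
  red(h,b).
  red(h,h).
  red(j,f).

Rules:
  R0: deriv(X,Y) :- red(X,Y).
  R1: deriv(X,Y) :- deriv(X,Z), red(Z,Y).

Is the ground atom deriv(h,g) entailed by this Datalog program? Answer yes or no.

round 1: derive deriv(b,g) via R0 from red(b,g)
round 1: derive deriv(d,f) via R0 from red(d,f)
round 1: derive deriv(d,g) via R0 from red(d,g)
round 1: derive deriv(h,b) via R0 from red(h,b)
round 1: derive deriv(h,h) via R0 from red(h,h)
round 1: derive deriv(j,f) via R0 from red(j,f)
round 2: derive deriv(h,g) via R1 from deriv(h,b), red(b,g)

yes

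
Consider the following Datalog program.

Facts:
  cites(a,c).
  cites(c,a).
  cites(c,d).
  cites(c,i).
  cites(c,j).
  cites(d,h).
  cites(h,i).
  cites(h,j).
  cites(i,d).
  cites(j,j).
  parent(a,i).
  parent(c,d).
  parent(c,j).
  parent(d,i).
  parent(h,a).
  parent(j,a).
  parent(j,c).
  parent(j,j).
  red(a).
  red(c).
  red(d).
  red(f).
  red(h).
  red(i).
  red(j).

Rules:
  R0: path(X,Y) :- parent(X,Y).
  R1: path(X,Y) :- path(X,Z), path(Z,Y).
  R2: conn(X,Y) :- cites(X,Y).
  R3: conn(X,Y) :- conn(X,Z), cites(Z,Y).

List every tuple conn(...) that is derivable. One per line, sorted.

round 1: derive conn(a,c) via R2 from cites(a,c)
round 1: derive conn(c,a) via R2 from cites(c,a)
round 1: derive conn(c,d) via R2 from cites(c,d)
round 1: derive conn(c,i) via R2 from cites(c,i)
round 1: derive conn(c,j) via R2 from cites(c,j)
round 1: derive conn(d,h) via R2 from cites(d,h)
round 1: derive conn(h,i) via R2 from cites(h,i)
round 1: derive conn(h,j) via R2 from cites(h,j)
round 1: derive conn(i,d) via R2 from cites(i,d)
round 1: derive conn(j,j) via R2 from cites(j,j)
round 2: derive conn(a,a) via R3 from conn(a,c), cites(c,a)
round 2: derive conn(a,d) via R3 from conn(a,c), cites(c,d)
round 2: derive conn(a,i) via R3 from conn(a,c), cites(c,i)
round 2: derive conn(a,j) via R3 from conn(a,c), cites(c,j)
round 2: derive conn(c,c) via R3 from conn(c,a), cites(a,c)
round 2: derive conn(c,h) via R3 from conn(c,d), cites(d,h)
round 2: derive conn(d,i) via R3 from conn(d,h), cites(h,i)
round 2: derive conn(d,j) via R3 from conn(d,h), cites(h,j)
round 2: derive conn(h,d) via R3 from conn(h,i), cites(i,d)
round 2: derive conn(i,h) via R3 from conn(i,d), cites(d,h)
round 3: derive conn(a,h) via R3 from conn(a,d), cites(d,h)
round 3: derive conn(d,d) via R3 from conn(d,i), cites(i,d)
round 3: derive conn(h,h) via R3 from conn(h,d), cites(d,h)
round 3: derive conn(i,i) via R3 from conn(i,h), cites(h,i)
round 3: derive conn(i,j) via R3 from conn(i,h), cites(h,j)

conn(a,a)
conn(a,c)
conn(a,d)
conn(a,h)
conn(a,i)
conn(a,j)
conn(c,a)
conn(c,c)
conn(c,d)
conn(c,h)
conn(c,i)
conn(c,j)
conn(d,d)
conn(d,h)
conn(d,i)
conn(d,j)
conn(h,d)
conn(h,h)
conn(h,i)
conn(h,j)
conn(i,d)
conn(i,h)
conn(i,i)
conn(i,j)
conn(j,j)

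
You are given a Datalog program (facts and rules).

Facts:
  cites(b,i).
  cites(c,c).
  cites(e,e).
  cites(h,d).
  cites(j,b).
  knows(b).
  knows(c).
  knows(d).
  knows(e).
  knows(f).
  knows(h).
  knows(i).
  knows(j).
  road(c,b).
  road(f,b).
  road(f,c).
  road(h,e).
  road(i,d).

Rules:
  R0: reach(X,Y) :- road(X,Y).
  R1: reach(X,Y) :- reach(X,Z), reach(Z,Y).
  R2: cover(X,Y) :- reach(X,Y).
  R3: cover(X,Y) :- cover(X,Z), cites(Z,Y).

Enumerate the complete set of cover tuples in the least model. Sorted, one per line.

round 1: derive reach(c,b) via R0 from road(c,b)
round 1: derive reach(f,b) via R0 from road(f,b)
round 1: derive reach(f,c) via R0 from road(f,c)
round 1: derive reach(h,e) via R0 from road(h,e)
round 1: derive reach(i,d) via R0 from road(i,d)
round 2: derive cover(c,b) via R2 from reach(c,b)
round 2: derive cover(f,b) via R2 from reach(f,b)
round 2: derive cover(f,c) via R2 from reach(f,c)
round 2: derive cover(h,e) via R2 from reach(h,e)
round 2: derive cover(i,d) via R2 from reach(i,d)
round 3: derive cover(c,i) via R3 from cover(c,b), cites(b,i)
round 3: derive cover(f,i) via R3 from cover(f,b), cites(b,i)

cover(c,b)
cover(c,i)
cover(f,b)
cover(f,c)
cover(f,i)
cover(h,e)
cover(i,d)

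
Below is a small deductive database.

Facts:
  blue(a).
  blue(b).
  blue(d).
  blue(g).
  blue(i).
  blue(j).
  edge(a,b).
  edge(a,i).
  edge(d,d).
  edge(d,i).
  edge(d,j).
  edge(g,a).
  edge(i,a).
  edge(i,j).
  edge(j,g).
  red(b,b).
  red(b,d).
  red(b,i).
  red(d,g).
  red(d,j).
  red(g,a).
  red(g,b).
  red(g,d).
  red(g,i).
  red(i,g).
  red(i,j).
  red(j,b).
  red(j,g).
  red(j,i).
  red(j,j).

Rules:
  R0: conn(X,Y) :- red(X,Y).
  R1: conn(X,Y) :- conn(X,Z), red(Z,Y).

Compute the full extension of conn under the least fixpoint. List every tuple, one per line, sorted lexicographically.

conn(b,a)
conn(b,b)
conn(b,d)
conn(b,g)
conn(b,i)
conn(b,j)
conn(d,a)
conn(d,b)
conn(d,d)
conn(d,g)
conn(d,i)
conn(d,j)
conn(g,a)
conn(g,b)
conn(g,d)
conn(g,g)
conn(g,i)
conn(g,j)
conn(i,a)
conn(i,b)
conn(i,d)
conn(i,g)
conn(i,i)
conn(i,j)
conn(j,a)
conn(j,b)
conn(j,d)
conn(j,g)
conn(j,i)
conn(j,j)

round 1: derive conn(b,b) via R0 from red(b,b)
round 1: derive conn(b,d) via R0 from red(b,d)
round 1: derive conn(b,i) via R0 from red(b,i)
round 1: derive conn(d,g) via R0 from red(d,g)
round 1: derive conn(d,j) via R0 from red(d,j)
round 1: derive conn(g,a) via R0 from red(g,a)
round 1: derive conn(g,b) via R0 from red(g,b)
round 1: derive conn(g,d) via R0 from red(g,d)
round 1: derive conn(g,i) via R0 from red(g,i)
round 1: derive conn(i,g) via R0 from red(i,g)
round 1: derive conn(i,j) via R0 from red(i,j)
round 1: derive conn(j,b) via R0 from red(j,b)
round 1: derive conn(j,g) via R0 from red(j,g)
round 1: derive conn(j,i) via R0 from red(j,i)
round 1: derive conn(j,j) via R0 from red(j,j)
round 2: derive conn(b,g) via R1 from conn(b,d), red(d,g)
round 2: derive conn(b,j) via R1 from conn(b,d), red(d,j)
round 2: derive conn(d,a) via R1 from conn(d,g), red(g,a)
round 2: derive conn(d,b) via R1 from conn(d,g), red(g,b)
round 2: derive conn(d,d) via R1 from conn(d,g), red(g,d)
round 2: derive conn(d,i) via R1 from conn(d,g), red(g,i)
round 2: derive conn(g,g) via R1 from conn(g,d), red(d,g)
round 2: derive conn(g,j) via R1 from conn(g,d), red(d,j)
round 2: derive conn(i,a) via R1 from conn(i,g), red(g,a)
round 2: derive conn(i,b) via R1 from conn(i,g), red(g,b)
round 2: derive conn(i,d) via R1 from conn(i,g), red(g,d)
round 2: derive conn(i,i) via R1 from conn(i,g), red(g,i)
round 2: derive conn(j,a) via R1 from conn(j,g), red(g,a)
round 2: derive conn(j,d) via R1 from conn(j,b), red(b,d)
round 3: derive conn(b,a) via R1 from conn(b,g), red(g,a)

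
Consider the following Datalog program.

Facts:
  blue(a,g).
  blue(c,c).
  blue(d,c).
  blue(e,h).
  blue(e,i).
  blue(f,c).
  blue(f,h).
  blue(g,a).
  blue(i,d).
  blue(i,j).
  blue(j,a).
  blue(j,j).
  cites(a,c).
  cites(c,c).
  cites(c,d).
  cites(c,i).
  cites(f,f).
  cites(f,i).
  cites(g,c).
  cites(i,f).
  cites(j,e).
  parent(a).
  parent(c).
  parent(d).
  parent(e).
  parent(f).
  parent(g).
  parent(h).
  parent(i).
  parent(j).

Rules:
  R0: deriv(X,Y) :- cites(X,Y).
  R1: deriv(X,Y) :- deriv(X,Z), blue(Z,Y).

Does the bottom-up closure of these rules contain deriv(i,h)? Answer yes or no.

round 1: derive deriv(a,c) via R0 from cites(a,c)
round 1: derive deriv(c,c) via R0 from cites(c,c)
round 1: derive deriv(c,d) via R0 from cites(c,d)
round 1: derive deriv(c,i) via R0 from cites(c,i)
round 1: derive deriv(f,f) via R0 from cites(f,f)
round 1: derive deriv(f,i) via R0 from cites(f,i)
round 1: derive deriv(g,c) via R0 from cites(g,c)
round 1: derive deriv(i,f) via R0 from cites(i,f)
round 1: derive deriv(j,e) via R0 from cites(j,e)
round 2: derive deriv(c,j) via R1 from deriv(c,i), blue(i,j)
round 2: derive deriv(f,c) via R1 from deriv(f,f), blue(f,c)
round 2: derive deriv(f,d) via R1 from deriv(f,i), blue(i,d)
round 2: derive deriv(f,h) via R1 from deriv(f,f), blue(f,h)
round 2: derive deriv(f,j) via R1 from deriv(f,i), blue(i,j)
round 2: derive deriv(i,c) via R1 from deriv(i,f), blue(f,c)
round 2: derive deriv(i,h) via R1 from deriv(i,f), blue(f,h)
round 2: derive deriv(j,h) via R1 from deriv(j,e), blue(e,h)
round 2: derive deriv(j,i) via R1 from deriv(j,e), blue(e,i)
round 3: derive deriv(c,a) via R1 from deriv(c,j), blue(j,a)
round 3: derive deriv(f,a) via R1 from deriv(f,j), blue(j,a)
round 3: derive deriv(j,d) via R1 from deriv(j,i), blue(i,d)
round 3: derive deriv(j,j) via R1 from deriv(j,i), blue(i,j)
round 4: derive deriv(c,g) via R1 from deriv(c,a), blue(a,g)
round 4: derive deriv(f,g) via R1 from deriv(f,a), blue(a,g)
round 4: derive deriv(j,a) via R1 from deriv(j,j), blue(j,a)
round 4: derive deriv(j,c) via R1 from deriv(j,d), blue(d,c)
round 5: derive deriv(j,g) via R1 from deriv(j,a), blue(a,g)

yes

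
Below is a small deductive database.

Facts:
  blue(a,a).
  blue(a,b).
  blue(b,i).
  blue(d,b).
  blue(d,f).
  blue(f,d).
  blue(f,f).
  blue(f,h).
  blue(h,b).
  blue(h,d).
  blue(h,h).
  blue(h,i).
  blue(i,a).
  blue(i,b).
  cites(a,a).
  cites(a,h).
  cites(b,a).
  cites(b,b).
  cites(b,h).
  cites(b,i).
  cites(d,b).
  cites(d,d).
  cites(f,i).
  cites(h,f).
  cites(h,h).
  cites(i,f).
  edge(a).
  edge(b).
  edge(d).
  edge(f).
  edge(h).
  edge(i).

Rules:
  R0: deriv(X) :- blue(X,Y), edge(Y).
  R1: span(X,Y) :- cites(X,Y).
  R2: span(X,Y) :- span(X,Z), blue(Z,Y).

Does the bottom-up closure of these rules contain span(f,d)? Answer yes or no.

no

round 1: derive span(a,a) via R1 from cites(a,a)
round 1: derive span(a,h) via R1 from cites(a,h)
round 1: derive span(b,a) via R1 from cites(b,a)
round 1: derive span(b,b) via R1 from cites(b,b)
round 1: derive span(b,h) via R1 from cites(b,h)
round 1: derive span(b,i) via R1 from cites(b,i)
round 1: derive span(d,b) via R1 from cites(d,b)
round 1: derive span(d,d) via R1 from cites(d,d)
round 1: derive span(f,i) via R1 from cites(f,i)
round 1: derive span(h,f) via R1 from cites(h,f)
round 1: derive span(h,h) via R1 from cites(h,h)
round 1: derive span(i,f) via R1 from cites(i,f)
round 2: derive span(a,b) via R2 from span(a,a), blue(a,b)
round 2: derive span(a,d) via R2 from span(a,h), blue(h,d)
round 2: derive span(a,i) via R2 from span(a,h), blue(h,i)
round 2: derive span(b,d) via R2 from span(b,h), blue(h,d)
round 2: derive span(d,f) via R2 from span(d,d), blue(d,f)
round 2: derive span(d,i) via R2 from span(d,b), blue(b,i)
round 2: derive span(f,a) via R2 from span(f,i), blue(i,a)
round 2: derive span(f,b) via R2 from span(f,i), blue(i,b)
round 2: derive span(h,b) via R2 from span(h,h), blue(h,b)
round 2: derive span(h,d) via R2 from span(h,f), blue(f,d)
round 2: derive span(h,i) via R2 from span(h,h), blue(h,i)
round 2: derive span(i,d) via R2 from span(i,f), blue(f,d)
round 2: derive span(i,h) via R2 from span(i,f), blue(f,h)
round 3: derive span(a,f) via R2 from span(a,d), blue(d,f)
round 3: derive span(b,f) via R2 from span(b,d), blue(d,f)
round 3: derive span(d,a) via R2 from span(d,i), blue(i,a)
round 3: derive span(d,h) via R2 from span(d,f), blue(f,h)
round 3: derive span(h,a) via R2 from span(h,i), blue(i,a)
round 3: derive span(i,b) via R2 from span(i,d), blue(d,b)
round 3: derive span(i,i) via R2 from span(i,h), blue(h,i)
round 4: derive span(i,a) via R2 from span(i,i), blue(i,a)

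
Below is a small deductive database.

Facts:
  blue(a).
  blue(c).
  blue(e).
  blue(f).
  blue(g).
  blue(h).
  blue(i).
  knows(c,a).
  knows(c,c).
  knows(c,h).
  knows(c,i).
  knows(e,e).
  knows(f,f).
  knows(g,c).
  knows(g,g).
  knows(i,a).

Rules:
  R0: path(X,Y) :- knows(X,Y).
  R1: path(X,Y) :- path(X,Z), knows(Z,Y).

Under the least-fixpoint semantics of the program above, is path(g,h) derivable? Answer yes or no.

yes

round 1: derive path(c,a) via R0 from knows(c,a)
round 1: derive path(c,c) via R0 from knows(c,c)
round 1: derive path(c,h) via R0 from knows(c,h)
round 1: derive path(c,i) via R0 from knows(c,i)
round 1: derive path(e,e) via R0 from knows(e,e)
round 1: derive path(f,f) via R0 from knows(f,f)
round 1: derive path(g,c) via R0 from knows(g,c)
round 1: derive path(g,g) via R0 from knows(g,g)
round 1: derive path(i,a) via R0 from knows(i,a)
round 2: derive path(g,a) via R1 from path(g,c), knows(c,a)
round 2: derive path(g,h) via R1 from path(g,c), knows(c,h)
round 2: derive path(g,i) via R1 from path(g,c), knows(c,i)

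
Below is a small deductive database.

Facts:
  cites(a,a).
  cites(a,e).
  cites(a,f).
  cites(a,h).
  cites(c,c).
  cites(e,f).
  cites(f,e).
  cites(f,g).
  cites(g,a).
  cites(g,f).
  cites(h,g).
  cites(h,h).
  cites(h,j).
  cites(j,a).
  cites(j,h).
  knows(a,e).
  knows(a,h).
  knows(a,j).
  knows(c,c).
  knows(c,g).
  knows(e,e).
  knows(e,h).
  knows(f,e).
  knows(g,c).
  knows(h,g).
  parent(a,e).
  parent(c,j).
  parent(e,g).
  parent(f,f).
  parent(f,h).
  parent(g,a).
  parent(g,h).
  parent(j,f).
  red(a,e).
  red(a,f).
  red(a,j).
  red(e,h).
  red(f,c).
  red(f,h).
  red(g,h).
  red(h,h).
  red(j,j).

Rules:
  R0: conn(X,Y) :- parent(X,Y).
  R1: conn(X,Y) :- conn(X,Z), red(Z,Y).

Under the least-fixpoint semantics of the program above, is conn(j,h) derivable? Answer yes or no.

round 1: derive conn(a,e) via R0 from parent(a,e)
round 1: derive conn(c,j) via R0 from parent(c,j)
round 1: derive conn(e,g) via R0 from parent(e,g)
round 1: derive conn(f,f) via R0 from parent(f,f)
round 1: derive conn(f,h) via R0 from parent(f,h)
round 1: derive conn(g,a) via R0 from parent(g,a)
round 1: derive conn(g,h) via R0 from parent(g,h)
round 1: derive conn(j,f) via R0 from parent(j,f)
round 2: derive conn(a,h) via R1 from conn(a,e), red(e,h)
round 2: derive conn(e,h) via R1 from conn(e,g), red(g,h)
round 2: derive conn(f,c) via R1 from conn(f,f), red(f,c)
round 2: derive conn(g,e) via R1 from conn(g,a), red(a,e)
round 2: derive conn(g,f) via R1 from conn(g,a), red(a,f)
round 2: derive conn(g,j) via R1 from conn(g,a), red(a,j)
round 2: derive conn(j,c) via R1 from conn(j,f), red(f,c)
round 2: derive conn(j,h) via R1 from conn(j,f), red(f,h)
round 3: derive conn(g,c) via R1 from conn(g,f), red(f,c)

yes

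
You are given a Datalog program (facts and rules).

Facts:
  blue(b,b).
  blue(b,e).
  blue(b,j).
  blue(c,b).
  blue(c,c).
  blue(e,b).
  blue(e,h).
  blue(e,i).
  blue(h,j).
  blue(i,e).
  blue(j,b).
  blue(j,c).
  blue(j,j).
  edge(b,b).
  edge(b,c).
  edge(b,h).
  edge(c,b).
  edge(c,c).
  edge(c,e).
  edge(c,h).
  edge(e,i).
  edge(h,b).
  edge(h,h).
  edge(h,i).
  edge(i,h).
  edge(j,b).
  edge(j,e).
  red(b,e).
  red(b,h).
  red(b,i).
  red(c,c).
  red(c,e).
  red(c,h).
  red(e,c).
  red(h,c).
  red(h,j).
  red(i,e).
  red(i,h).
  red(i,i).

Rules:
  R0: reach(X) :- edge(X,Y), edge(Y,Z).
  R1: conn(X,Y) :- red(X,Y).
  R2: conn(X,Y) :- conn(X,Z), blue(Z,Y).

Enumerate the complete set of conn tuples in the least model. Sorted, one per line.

round 1: derive conn(b,e) via R1 from red(b,e)
round 1: derive conn(b,h) via R1 from red(b,h)
round 1: derive conn(b,i) via R1 from red(b,i)
round 1: derive conn(c,c) via R1 from red(c,c)
round 1: derive conn(c,e) via R1 from red(c,e)
round 1: derive conn(c,h) via R1 from red(c,h)
round 1: derive conn(e,c) via R1 from red(e,c)
round 1: derive conn(h,c) via R1 from red(h,c)
round 1: derive conn(h,j) via R1 from red(h,j)
round 1: derive conn(i,e) via R1 from red(i,e)
round 1: derive conn(i,h) via R1 from red(i,h)
round 1: derive conn(i,i) via R1 from red(i,i)
round 2: derive conn(b,b) via R2 from conn(b,e), blue(e,b)
round 2: derive conn(b,j) via R2 from conn(b,h), blue(h,j)
round 2: derive conn(c,b) via R2 from conn(c,c), blue(c,b)
round 2: derive conn(c,i) via R2 from conn(c,e), blue(e,i)
round 2: derive conn(c,j) via R2 from conn(c,h), blue(h,j)
round 2: derive conn(e,b) via R2 from conn(e,c), blue(c,b)
round 2: derive conn(h,b) via R2 from conn(h,c), blue(c,b)
round 2: derive conn(i,b) via R2 from conn(i,e), blue(e,b)
round 2: derive conn(i,j) via R2 from conn(i,h), blue(h,j)
round 3: derive conn(b,c) via R2 from conn(b,j), blue(j,c)
round 3: derive conn(e,e) via R2 from conn(e,b), blue(b,e)
round 3: derive conn(e,j) via R2 from conn(e,b), blue(b,j)
round 3: derive conn(h,e) via R2 from conn(h,b), blue(b,e)
round 3: derive conn(i,c) via R2 from conn(i,j), blue(j,c)
round 4: derive conn(e,h) via R2 from conn(e,e), blue(e,h)
round 4: derive conn(e,i) via R2 from conn(e,e), blue(e,i)
round 4: derive conn(h,h) via R2 from conn(h,e), blue(e,h)
round 4: derive conn(h,i) via R2 from conn(h,e), blue(e,i)

conn(b,b)
conn(b,c)
conn(b,e)
conn(b,h)
conn(b,i)
conn(b,j)
conn(c,b)
conn(c,c)
conn(c,e)
conn(c,h)
conn(c,i)
conn(c,j)
conn(e,b)
conn(e,c)
conn(e,e)
conn(e,h)
conn(e,i)
conn(e,j)
conn(h,b)
conn(h,c)
conn(h,e)
conn(h,h)
conn(h,i)
conn(h,j)
conn(i,b)
conn(i,c)
conn(i,e)
conn(i,h)
conn(i,i)
conn(i,j)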